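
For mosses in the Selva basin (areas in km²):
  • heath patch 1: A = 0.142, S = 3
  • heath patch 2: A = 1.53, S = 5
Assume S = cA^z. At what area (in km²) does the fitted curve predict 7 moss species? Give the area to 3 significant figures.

7.32 km²

z = ln(5/3) / ln(1.53/0.142) = 0.5108 / 2.3772 = 0.2149
c = 3 / 0.142^0.2149 = 3 / 0.6574 = 4.563
A = (7/4.563)^(1/0.2149) ⇒ ln A = ln(1.534)/0.2149 = 1.9911
A = e^1.9911 ≈ 7.323 km²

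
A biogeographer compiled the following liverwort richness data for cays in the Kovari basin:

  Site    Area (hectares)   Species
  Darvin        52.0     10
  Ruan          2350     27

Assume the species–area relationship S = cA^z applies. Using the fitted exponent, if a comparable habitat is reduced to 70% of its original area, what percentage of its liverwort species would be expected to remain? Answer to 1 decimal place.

91.1%

z = ln(27/10) / ln(2350/52) = 0.9933 / 3.8109 = 0.2606
S_new/S_old = (A_new/A_old)^z = 0.7^0.2606 = exp(0.2606 × -0.3567) = 0.9112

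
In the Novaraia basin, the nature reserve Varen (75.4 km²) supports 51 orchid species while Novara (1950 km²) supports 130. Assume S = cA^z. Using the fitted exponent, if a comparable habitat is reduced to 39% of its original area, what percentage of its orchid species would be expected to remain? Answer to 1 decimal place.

z = ln(130/51) / ln(1950/75.4) = 0.9357 / 3.2528 = 0.2877
S_new/S_old = (A_new/A_old)^z = 0.39^0.2877 = exp(0.2877 × -0.9416) = 0.7627

76.3%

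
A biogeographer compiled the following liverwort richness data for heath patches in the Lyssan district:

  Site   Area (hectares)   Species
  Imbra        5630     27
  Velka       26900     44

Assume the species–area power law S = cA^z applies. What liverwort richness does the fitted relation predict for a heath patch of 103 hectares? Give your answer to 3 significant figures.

7.74

z = ln(44/27) / ln(26900/5630) = 0.4884 / 1.5640 = 0.3122
c = 27 / 5630^0.3122 = 27 / 14.83 = 1.821
S₃ = 1.821 × 103^0.3122 = 1.821 × 4.251 ≈ 7.741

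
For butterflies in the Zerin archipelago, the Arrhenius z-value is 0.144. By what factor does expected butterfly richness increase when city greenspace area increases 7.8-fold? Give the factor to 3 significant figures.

1.34

S₂/S₁ = (A₂/A₁)^z = 7.8^0.144
ln(S₂/S₁) = 0.144 × ln 7.8 = 0.144 × 2.0541 = 0.2958
S₂/S₁ = e^0.2958 ≈ 1.344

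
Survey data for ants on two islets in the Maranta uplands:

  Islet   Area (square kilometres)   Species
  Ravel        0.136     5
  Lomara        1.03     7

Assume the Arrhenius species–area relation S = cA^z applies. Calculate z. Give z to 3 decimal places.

Taking logs: ln S = ln c + z ln A, so z = (ln S₂ − ln S₁)/(ln A₂ − ln A₁).
z = ln(7/5) / ln(1.03/0.136) = ln(1.4) / ln(7.574) = 0.3365 / 2.0247 = 0.1662

0.166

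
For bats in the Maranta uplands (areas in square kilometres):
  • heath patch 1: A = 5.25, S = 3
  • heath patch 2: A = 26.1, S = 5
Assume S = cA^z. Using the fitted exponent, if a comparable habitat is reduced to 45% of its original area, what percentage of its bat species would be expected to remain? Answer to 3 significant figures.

77.5%

z = ln(5/3) / ln(26.1/5.25) = 0.5108 / 1.6037 = 0.3185
S_new/S_old = (A_new/A_old)^z = 0.45^0.3185 = exp(0.3185 × -0.7985) = 0.7754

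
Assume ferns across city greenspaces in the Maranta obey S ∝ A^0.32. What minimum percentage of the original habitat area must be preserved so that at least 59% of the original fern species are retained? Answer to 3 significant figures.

Need (A_new/A_old)^0.32 = 0.59, so A_new/A_old = 0.59^(1/0.32) = 0.59^3.125
ln(A_new/A_old) = ln 0.59 / 0.32 = -0.5276 / 0.32 = -1.6489
A_new/A_old = e^-1.6489 ≈ 0.1923

19.2%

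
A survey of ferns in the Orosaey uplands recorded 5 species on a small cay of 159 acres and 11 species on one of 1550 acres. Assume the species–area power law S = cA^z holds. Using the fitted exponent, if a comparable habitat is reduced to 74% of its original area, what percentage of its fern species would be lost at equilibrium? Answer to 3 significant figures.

z = ln(11/5) / ln(1550/159) = 0.7885 / 2.2771 = 0.3463
S_new/S_old = (A_new/A_old)^z = 0.74^0.3463 = exp(0.3463 × -0.3011) = 0.901
Fraction lost = 1 − 0.901 = 0.09901

9.90%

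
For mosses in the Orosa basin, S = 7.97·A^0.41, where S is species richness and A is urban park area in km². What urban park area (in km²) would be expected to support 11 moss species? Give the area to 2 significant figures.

2.2 km²

11 = 7.97 × A^0.41  ⇒  A^0.41 = 11/7.97 = 1.38
ln A = ln(1.38) / 0.41 = 0.3222 / 0.41 = 0.7859
A = e^0.7859 ≈ 2.194 km²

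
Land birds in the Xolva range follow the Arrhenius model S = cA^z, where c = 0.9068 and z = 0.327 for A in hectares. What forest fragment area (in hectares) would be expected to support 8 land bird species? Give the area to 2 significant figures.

8 = 0.9068 × A^0.327  ⇒  A^0.327 = 8/0.9068 = 8.822
ln A = ln(8.822) / 0.327 = 2.1773 / 0.327 = 6.6583
A = e^6.6583 ≈ 779.3 hectares

780 hectares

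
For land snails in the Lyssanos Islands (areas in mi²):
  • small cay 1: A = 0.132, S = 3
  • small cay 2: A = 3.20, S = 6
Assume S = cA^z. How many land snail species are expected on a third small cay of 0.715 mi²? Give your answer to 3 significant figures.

4.33

z = ln(6/3) / ln(3.2/0.132) = 0.6931 / 3.1881 = 0.2174
c = 3 / 0.132^0.2174 = 3 / 0.6439 = 4.659
S₃ = 4.659 × 0.715^0.2174 = 4.659 × 0.9297 ≈ 4.332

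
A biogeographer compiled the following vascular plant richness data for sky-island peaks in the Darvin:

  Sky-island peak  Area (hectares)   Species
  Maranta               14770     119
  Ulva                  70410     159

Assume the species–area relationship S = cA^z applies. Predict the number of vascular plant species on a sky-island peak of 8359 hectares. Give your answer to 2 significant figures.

110

z = ln(159/119) / ln(70410/14770) = 0.2898 / 1.5617 = 0.1856
c = 119 / 14770^0.1856 = 119 / 5.938 = 20.04
S₃ = 20.04 × 8359^0.1856 = 20.04 × 5.343 ≈ 107.1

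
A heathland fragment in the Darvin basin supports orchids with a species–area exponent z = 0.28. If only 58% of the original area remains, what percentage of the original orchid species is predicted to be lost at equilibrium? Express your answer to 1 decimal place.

14.1%

S_new/S_old = (A_new/A_old)^z = 0.58^0.28
= exp(0.28 × ln 0.58) = exp(0.28 × -0.5447) = exp(-0.1525) ≈ 0.8585
Fraction lost = 1 − 0.8585 = 0.1415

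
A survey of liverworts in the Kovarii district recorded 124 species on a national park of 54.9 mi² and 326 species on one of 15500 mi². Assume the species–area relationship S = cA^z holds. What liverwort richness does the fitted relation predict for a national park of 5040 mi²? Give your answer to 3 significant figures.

z = ln(326/124) / ln(15500/54.9) = 0.9666 / 5.6431 = 0.1713
c = 124 / 54.9^0.1713 = 124 / 1.986 = 62.44
S₃ = 62.44 × 5040^0.1713 = 62.44 × 4.307 ≈ 268.9

269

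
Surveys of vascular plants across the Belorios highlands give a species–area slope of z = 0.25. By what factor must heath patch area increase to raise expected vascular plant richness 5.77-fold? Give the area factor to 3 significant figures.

(A₂/A₁)^0.25 = 5.77, so A₂/A₁ = 5.77^(1/0.25) = 5.77^4
ln(A₂/A₁) = ln 5.77 / 0.25 = 1.7527 / 0.25 = 7.0107
A₂/A₁ = e^7.0107 ≈ 1108

1110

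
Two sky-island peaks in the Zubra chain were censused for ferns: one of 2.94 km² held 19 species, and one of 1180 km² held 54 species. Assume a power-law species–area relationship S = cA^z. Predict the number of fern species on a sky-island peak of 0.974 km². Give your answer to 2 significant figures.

16

z = ln(54/19) / ln(1180/2.94) = 1.0445 / 5.9949 = 0.1742
c = 19 / 2.94^0.1742 = 19 / 1.207 = 15.75
S₃ = 15.75 × 0.974^0.1742 = 15.75 × 0.9954 ≈ 15.67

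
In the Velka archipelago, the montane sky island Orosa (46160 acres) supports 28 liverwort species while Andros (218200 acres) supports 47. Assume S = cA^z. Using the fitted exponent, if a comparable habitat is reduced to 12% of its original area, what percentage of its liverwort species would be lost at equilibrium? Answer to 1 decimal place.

z = ln(47/28) / ln(218200/46160) = 0.5179 / 1.5533 = 0.3334
S_new/S_old = (A_new/A_old)^z = 0.12^0.3334 = exp(0.3334 × -2.1203) = 0.4931
Fraction lost = 1 − 0.4931 = 0.5069

50.7%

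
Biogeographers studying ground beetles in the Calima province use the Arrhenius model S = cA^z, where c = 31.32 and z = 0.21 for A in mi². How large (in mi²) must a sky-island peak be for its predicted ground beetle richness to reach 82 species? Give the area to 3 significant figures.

82 = 31.32 × A^0.21  ⇒  A^0.21 = 82/31.32 = 2.618
ln A = ln(2.618) / 0.21 = 0.9625 / 0.21 = 4.5832
A = e^4.5832 ≈ 97.82 mi²

97.8 mi²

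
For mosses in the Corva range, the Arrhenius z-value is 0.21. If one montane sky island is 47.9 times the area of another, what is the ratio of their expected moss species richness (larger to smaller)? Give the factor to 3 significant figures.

S₂/S₁ = (A₂/A₁)^z = 47.9^0.21
ln(S₂/S₁) = 0.21 × ln 47.9 = 0.21 × 3.8691 = 0.8125
S₂/S₁ = e^0.8125 ≈ 2.254

2.25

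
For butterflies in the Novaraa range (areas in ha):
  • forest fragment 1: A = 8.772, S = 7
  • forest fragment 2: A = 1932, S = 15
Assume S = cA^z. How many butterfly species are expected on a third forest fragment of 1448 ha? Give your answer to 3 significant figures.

z = ln(15/7) / ln(1932/8.772) = 0.7621 / 5.3947 = 0.1413
c = 7 / 8.772^0.1413 = 7 / 1.359 = 5.151
S₃ = 5.151 × 1448^0.1413 = 5.151 × 2.796 ≈ 14.4

14.4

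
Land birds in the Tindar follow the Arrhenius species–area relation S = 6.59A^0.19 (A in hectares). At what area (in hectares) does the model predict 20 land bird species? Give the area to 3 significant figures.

20 = 6.59 × A^0.19  ⇒  A^0.19 = 20/6.59 = 3.035
ln A = ln(3.035) / 0.19 = 1.1102 / 0.19 = 5.8430
A = e^5.8430 ≈ 344.8 hectares

345 hectares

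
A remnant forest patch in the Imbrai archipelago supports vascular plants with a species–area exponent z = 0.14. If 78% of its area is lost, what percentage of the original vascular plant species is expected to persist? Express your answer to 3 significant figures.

S_new/S_old = (A_new/A_old)^z = 0.22^0.14
= exp(0.14 × ln 0.22) = exp(0.14 × -1.5141) = exp(-0.2120) ≈ 0.809

80.9%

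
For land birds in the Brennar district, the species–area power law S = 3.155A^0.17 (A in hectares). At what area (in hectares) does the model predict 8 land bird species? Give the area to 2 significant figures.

240 hectares

8 = 3.155 × A^0.17  ⇒  A^0.17 = 8/3.155 = 2.536
ln A = ln(2.536) / 0.17 = 0.9305 / 0.17 = 5.4733
A = e^5.4733 ≈ 238.2 hectares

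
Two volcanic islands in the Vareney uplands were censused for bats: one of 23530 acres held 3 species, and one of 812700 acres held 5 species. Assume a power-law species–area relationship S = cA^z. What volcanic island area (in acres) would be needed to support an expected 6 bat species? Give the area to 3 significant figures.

2880000 acres

z = ln(5/3) / ln(812700/23530) = 0.5108 / 3.5421 = 0.1442
c = 3 / 23530^0.1442 = 3 / 4.27 = 0.7025
A = (6/0.7025)^(1/0.1442) ⇒ ln A = ln(8.541)/0.1442 = 14.8723
A = e^14.8723 ≈ 2877241 acres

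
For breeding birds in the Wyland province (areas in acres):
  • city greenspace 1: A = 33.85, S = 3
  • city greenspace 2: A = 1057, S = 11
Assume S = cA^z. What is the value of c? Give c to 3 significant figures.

0.794

z = ln(S₂/S₁) / ln(A₂/A₁) = ln(11/3) / ln(1057/33.85) = 1.2993 / 3.4413 = 0.3776
c = S₁ / A₁^z = 3 / 33.85^0.3776 = 3 / 3.78 = 0.7936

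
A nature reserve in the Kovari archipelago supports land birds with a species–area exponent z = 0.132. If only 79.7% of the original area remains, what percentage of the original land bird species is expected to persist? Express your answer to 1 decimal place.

97.0%

S_new/S_old = (A_new/A_old)^z = 0.797^0.132
= exp(0.132 × ln 0.797) = exp(0.132 × -0.2269) = exp(-0.0300) ≈ 0.9705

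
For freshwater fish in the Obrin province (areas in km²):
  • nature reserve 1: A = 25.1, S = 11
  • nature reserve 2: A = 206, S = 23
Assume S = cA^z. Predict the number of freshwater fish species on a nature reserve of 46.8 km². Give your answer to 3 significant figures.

13.7

z = ln(23/11) / ln(206/25.1) = 0.7376 / 2.1050 = 0.3504
c = 11 / 25.1^0.3504 = 11 / 3.093 = 3.556
S₃ = 3.556 × 46.8^0.3504 = 3.556 × 3.848 ≈ 13.68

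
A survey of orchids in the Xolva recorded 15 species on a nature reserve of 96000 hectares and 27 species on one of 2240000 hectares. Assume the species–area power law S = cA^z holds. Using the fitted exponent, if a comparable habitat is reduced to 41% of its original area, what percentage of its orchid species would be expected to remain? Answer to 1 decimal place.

84.7%

z = ln(27/15) / ln(2240000/96000) = 0.5878 / 3.1499 = 0.1866
S_new/S_old = (A_new/A_old)^z = 0.41^0.1866 = exp(0.1866 × -0.8916) = 0.8467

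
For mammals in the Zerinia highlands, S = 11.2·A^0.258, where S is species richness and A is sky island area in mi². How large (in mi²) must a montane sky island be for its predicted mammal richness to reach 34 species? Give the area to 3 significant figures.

74.0 mi²

34 = 11.2 × A^0.258  ⇒  A^0.258 = 34/11.2 = 3.036
ln A = ln(3.036) / 0.258 = 1.1104 / 0.258 = 4.3041
A = e^4.3041 ≈ 74 mi²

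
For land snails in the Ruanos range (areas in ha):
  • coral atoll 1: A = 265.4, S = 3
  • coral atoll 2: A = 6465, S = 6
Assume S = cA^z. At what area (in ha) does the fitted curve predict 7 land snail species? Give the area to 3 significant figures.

13200 ha

z = ln(6/3) / ln(6465/265.4) = 0.6931 / 3.1929 = 0.2171
c = 3 / 265.4^0.2171 = 3 / 3.359 = 0.8931
A = (7/0.8931)^(1/0.2171) ⇒ ln A = ln(7.838)/0.2171 = 9.4842
A = e^9.4842 ≈ 13151 ha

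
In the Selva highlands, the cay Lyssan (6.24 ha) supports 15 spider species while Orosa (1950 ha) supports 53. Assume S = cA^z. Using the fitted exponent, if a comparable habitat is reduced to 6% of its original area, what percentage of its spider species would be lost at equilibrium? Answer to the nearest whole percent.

z = ln(53/15) / ln(1950/6.24) = 1.2622 / 5.7446 = 0.2197
S_new/S_old = (A_new/A_old)^z = 0.06^0.2197 = exp(0.2197 × -2.8134) = 0.5389
Fraction lost = 1 − 0.5389 = 0.4611

46%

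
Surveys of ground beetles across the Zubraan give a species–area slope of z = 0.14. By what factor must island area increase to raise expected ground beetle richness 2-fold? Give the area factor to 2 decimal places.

141.32

(A₂/A₁)^0.14 = 2, so A₂/A₁ = 2^(1/0.14) = 2^7.143
ln(A₂/A₁) = ln 2 / 0.14 = 0.6931 / 0.14 = 4.9511
A₂/A₁ = e^4.9511 ≈ 141.3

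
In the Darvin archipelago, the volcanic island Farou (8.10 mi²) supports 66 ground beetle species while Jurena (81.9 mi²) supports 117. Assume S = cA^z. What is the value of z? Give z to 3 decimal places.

0.247

Taking logs: ln S = ln c + z ln A, so z = (ln S₂ − ln S₁)/(ln A₂ − ln A₁).
z = ln(117/66) / ln(81.9/8.1) = ln(1.773) / ln(10.11) = 0.5725 / 2.3136 = 0.2475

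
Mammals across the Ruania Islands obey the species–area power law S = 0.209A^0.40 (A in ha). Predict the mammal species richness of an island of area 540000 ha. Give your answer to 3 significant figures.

S = 0.209 × 540000^0.4 = 0.209 × 196.3 ≈ 41.03

41.0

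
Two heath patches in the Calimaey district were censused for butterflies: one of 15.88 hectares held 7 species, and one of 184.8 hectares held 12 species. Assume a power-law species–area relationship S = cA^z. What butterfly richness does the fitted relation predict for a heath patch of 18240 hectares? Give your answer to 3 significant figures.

32.9

z = ln(12/7) / ln(184.8/15.88) = 0.5390 / 2.4542 = 0.2196
c = 7 / 15.88^0.2196 = 7 / 1.835 = 3.814
S₃ = 3.814 × 18240^0.2196 = 3.814 × 8.626 ≈ 32.9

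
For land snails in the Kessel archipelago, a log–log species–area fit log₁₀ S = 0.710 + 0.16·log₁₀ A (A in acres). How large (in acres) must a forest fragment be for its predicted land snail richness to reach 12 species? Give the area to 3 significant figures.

203 acres

12 = 5.129 × A^0.16  ⇒  A^0.16 = 12/5.129 = 2.34
ln A = ln(2.34) / 0.16 = 0.8501 / 0.16 = 5.3129
A = e^5.3129 ≈ 202.9 acres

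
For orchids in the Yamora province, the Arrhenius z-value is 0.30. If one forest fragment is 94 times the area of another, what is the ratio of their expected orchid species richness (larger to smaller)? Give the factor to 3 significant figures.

3.91

S₂/S₁ = (A₂/A₁)^z = 94^0.3
ln(S₂/S₁) = 0.3 × ln 94 = 0.3 × 4.5433 = 1.3630
S₂/S₁ = e^1.3630 ≈ 3.908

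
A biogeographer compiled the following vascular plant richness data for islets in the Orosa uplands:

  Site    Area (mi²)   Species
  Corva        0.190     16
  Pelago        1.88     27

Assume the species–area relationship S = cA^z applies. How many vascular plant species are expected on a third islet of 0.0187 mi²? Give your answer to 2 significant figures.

z = ln(27/16) / ln(1.88/0.19) = 0.5232 / 2.2920 = 0.2283
c = 16 / 0.19^0.2283 = 16 / 0.6845 = 23.38
S₃ = 23.38 × 0.0187^0.2283 = 23.38 × 0.4032 ≈ 9.424

9.4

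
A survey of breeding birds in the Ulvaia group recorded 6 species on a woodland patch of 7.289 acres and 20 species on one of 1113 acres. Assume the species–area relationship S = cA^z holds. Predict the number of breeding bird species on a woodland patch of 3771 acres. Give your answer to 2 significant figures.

27

z = ln(20/6) / ln(1113/7.289) = 1.2040 / 5.0284 = 0.2394
c = 6 / 7.289^0.2394 = 6 / 1.609 = 3.729
S₃ = 3.729 × 3771^0.2394 = 3.729 × 7.183 ≈ 26.79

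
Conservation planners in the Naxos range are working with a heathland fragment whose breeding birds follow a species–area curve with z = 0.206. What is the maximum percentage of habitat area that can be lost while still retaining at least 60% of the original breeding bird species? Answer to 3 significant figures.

Need (A_new/A_old)^0.206 = 0.6, so A_new/A_old = 0.6^(1/0.206) = 0.6^4.854
ln(A_new/A_old) = ln 0.6 / 0.206 = -0.5108 / 0.206 = -2.4797
A_new/A_old = e^-2.4797 ≈ 0.08377
Fraction that can be lost = 1 − 0.08377 = 0.9162

91.6%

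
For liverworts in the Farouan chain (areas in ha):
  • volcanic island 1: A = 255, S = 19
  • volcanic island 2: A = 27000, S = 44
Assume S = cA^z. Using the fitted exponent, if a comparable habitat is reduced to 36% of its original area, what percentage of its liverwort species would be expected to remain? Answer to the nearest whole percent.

83%

z = ln(44/19) / ln(27000/255) = 0.8398 / 4.6623 = 0.1801
S_new/S_old = (A_new/A_old)^z = 0.36^0.1801 = exp(0.1801 × -1.0217) = 0.8319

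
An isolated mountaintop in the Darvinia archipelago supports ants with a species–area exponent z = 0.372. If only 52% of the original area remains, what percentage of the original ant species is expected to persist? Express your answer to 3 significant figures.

S_new/S_old = (A_new/A_old)^z = 0.52^0.372
= exp(0.372 × ln 0.52) = exp(0.372 × -0.6539) = exp(-0.2433) ≈ 0.7841

78.4%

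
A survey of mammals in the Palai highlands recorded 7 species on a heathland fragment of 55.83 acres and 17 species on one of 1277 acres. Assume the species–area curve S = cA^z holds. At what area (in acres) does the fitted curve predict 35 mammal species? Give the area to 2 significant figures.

z = ln(17/7) / ln(1277/55.83) = 0.8873 / 3.1300 = 0.2835
c = 7 / 55.83^0.2835 = 7 / 3.128 = 2.238
A = (35/2.238)^(1/0.2835) ⇒ ln A = ln(15.64)/0.2835 = 9.6996
A = e^9.6996 ≈ 16311 acres

16000 acres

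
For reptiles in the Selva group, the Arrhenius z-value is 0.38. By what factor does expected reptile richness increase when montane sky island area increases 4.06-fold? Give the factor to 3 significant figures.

1.70

S₂/S₁ = (A₂/A₁)^z = 4.06^0.38
ln(S₂/S₁) = 0.38 × ln 4.06 = 0.38 × 1.4012 = 0.5324
S₂/S₁ = e^0.5324 ≈ 1.703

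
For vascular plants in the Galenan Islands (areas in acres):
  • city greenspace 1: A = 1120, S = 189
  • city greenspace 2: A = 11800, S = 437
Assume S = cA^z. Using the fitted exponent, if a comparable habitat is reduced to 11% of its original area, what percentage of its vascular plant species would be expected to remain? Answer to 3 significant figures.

45.6%

z = ln(437/189) / ln(11800/1120) = 0.8382 / 2.3548 = 0.3560
S_new/S_old = (A_new/A_old)^z = 0.11^0.3560 = exp(0.3560 × -2.2073) = 0.4558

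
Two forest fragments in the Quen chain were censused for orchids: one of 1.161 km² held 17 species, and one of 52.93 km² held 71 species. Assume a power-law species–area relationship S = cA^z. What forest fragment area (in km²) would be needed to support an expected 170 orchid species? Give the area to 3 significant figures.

z = ln(71/17) / ln(52.93/1.161) = 1.4295 / 3.8197 = 0.3742
c = 17 / 1.161^0.3742 = 17 / 1.057 = 16.08
A = (170/16.08)^(1/0.3742) ⇒ ln A = ln(10.57)/0.3742 = 6.3020
A = e^6.3020 ≈ 545.7 km²

546 km²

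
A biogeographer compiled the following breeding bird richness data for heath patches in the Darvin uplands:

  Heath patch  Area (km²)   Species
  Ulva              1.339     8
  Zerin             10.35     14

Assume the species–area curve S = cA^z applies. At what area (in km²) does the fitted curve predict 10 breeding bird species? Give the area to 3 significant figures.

z = ln(14/8) / ln(10.35/1.339) = 0.5596 / 2.0451 = 0.2736
c = 8 / 1.339^0.2736 = 8 / 1.083 = 7.386
A = (10/7.386)^(1/0.2736) ⇒ ln A = ln(1.354)/0.2736 = 1.1074
A = e^1.1074 ≈ 3.026 km²

3.03 km²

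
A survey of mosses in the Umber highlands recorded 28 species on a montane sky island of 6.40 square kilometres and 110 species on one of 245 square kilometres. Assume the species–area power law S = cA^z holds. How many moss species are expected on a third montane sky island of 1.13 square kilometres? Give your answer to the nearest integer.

15

z = ln(110/28) / ln(245/6.4) = 1.3683 / 3.6450 = 0.3754
c = 28 / 6.4^0.3754 = 28 / 2.007 = 13.95
S₃ = 13.95 × 1.13^0.3754 = 13.95 × 1.047 ≈ 14.6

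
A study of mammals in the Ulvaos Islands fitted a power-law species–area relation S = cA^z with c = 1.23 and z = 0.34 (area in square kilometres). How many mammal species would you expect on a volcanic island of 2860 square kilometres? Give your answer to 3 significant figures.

18.4

S = 1.23 × 2860^0.34
ln S = ln 1.23 + 0.34 × ln 2860 = 0.2070 + 0.34 × 7.9586 = 2.9129
S = e^2.9129 ≈ 18.41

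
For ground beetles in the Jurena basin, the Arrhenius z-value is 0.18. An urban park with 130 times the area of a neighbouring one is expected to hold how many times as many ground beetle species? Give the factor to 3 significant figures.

2.40

S₂/S₁ = (A₂/A₁)^z = 130^0.18
ln(S₂/S₁) = 0.18 × ln 130 = 0.18 × 4.8675 = 0.8762
S₂/S₁ = e^0.8762 ≈ 2.402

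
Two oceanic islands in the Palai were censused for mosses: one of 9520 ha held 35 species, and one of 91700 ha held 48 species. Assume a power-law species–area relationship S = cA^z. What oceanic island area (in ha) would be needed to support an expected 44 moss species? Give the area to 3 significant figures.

z = ln(48/35) / ln(91700/9520) = 0.3159 / 2.2651 = 0.1394
c = 35 / 9520^0.1394 = 35 / 3.587 = 9.756
A = (44/9.756)^(1/0.1394) ⇒ ln A = ln(4.51)/0.1394 = 10.8023
A = e^10.8023 ≈ 49133 ha

49100 ha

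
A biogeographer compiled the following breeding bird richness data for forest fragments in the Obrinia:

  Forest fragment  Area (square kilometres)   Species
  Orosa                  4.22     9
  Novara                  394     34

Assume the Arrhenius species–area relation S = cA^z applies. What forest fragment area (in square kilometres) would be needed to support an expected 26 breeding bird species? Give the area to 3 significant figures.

z = ln(34/9) / ln(394/4.22) = 1.3291 / 4.5365 = 0.2930
c = 9 / 4.22^0.2930 = 9 / 1.525 = 5.902
A = (26/5.902)^(1/0.2930) ⇒ ln A = ln(4.405)/0.2930 = 5.0607
A = e^5.0607 ≈ 157.7 square kilometres

158 square kilometres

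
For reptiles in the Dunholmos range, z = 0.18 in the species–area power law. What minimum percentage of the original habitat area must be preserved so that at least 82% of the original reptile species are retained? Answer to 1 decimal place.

33.2%

Need (A_new/A_old)^0.18 = 0.82, so A_new/A_old = 0.82^(1/0.18) = 0.82^5.556
ln(A_new/A_old) = ln 0.82 / 0.18 = -0.1985 / 0.18 = -1.1025
A_new/A_old = e^-1.1025 ≈ 0.332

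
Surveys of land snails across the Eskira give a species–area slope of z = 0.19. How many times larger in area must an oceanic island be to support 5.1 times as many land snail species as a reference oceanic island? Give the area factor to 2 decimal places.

(A₂/A₁)^0.19 = 5.1, so A₂/A₁ = 5.1^(1/0.19) = 5.1^5.263
ln(A₂/A₁) = ln 5.1 / 0.19 = 1.6292 / 0.19 = 8.5750
A₂/A₁ = e^8.5750 ≈ 5297

5297.29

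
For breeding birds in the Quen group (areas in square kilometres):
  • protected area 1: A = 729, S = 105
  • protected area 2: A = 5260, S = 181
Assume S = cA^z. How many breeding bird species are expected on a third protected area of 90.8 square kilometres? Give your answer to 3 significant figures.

59.1

z = ln(181/105) / ln(5260/729) = 0.5445 / 1.9762 = 0.2755
c = 105 / 729^0.2755 = 105 / 6.149 = 17.08
S₃ = 17.08 × 90.8^0.2755 = 17.08 × 3.464 ≈ 59.15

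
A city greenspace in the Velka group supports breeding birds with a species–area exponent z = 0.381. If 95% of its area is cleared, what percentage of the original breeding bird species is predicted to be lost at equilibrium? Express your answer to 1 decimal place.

68.1%

S_new/S_old = (A_new/A_old)^z = 0.05^0.381
= exp(0.381 × ln 0.05) = exp(0.381 × -2.9957) = exp(-1.1414) ≈ 0.3194
Fraction lost = 1 − 0.3194 = 0.6806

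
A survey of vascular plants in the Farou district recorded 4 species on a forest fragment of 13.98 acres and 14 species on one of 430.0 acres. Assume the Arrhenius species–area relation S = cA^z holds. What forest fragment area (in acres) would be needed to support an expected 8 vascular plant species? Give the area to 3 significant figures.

z = ln(14/4) / ln(430/13.98) = 1.2528 / 3.4262 = 0.3656
c = 4 / 13.98^0.3656 = 4 / 2.623 = 1.525
A = (8/1.525)^(1/0.3656) ⇒ ln A = ln(5.247)/0.3656 = 4.5333
A = e^4.5333 ≈ 93.07 acres

93.1 acres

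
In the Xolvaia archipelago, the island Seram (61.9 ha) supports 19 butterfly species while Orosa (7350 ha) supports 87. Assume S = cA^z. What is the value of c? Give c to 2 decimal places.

z = ln(S₂/S₁) / ln(A₂/A₁) = ln(87/19) / ln(7350/61.9) = 1.5215 / 4.7769 = 0.3185
c = S₁ / A₁^z = 19 / 61.9^0.3185 = 19 / 3.721 = 5.106

5.11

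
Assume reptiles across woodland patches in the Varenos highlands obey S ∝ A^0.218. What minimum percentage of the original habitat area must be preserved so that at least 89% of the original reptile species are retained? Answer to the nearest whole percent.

59%

Need (A_new/A_old)^0.218 = 0.89, so A_new/A_old = 0.89^(1/0.218) = 0.89^4.587
ln(A_new/A_old) = ln 0.89 / 0.218 = -0.1165 / 0.218 = -0.5346
A_new/A_old = e^-0.5346 ≈ 0.5859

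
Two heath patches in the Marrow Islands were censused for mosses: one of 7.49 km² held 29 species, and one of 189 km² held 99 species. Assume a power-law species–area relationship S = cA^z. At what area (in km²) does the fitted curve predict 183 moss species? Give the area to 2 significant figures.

950 km²

z = ln(99/29) / ln(189/7.49) = 1.2278 / 3.2282 = 0.3803
c = 29 / 7.49^0.3803 = 29 / 2.151 = 13.48
A = (183/13.48)^(1/0.3803) ⇒ ln A = ln(13.57)/0.3803 = 6.8570
A = e^6.8570 ≈ 950.5 km²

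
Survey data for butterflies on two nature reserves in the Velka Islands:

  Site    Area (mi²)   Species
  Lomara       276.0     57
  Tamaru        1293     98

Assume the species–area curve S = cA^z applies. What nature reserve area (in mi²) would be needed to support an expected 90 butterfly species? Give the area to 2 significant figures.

1000 mi²

z = ln(98/57) / ln(1293/276) = 0.5419 / 1.5443 = 0.3509
c = 57 / 276^0.3509 = 57 / 7.187 = 7.931
A = (90/7.931)^(1/0.3509) ⇒ ln A = ln(11.35)/0.3509 = 6.9220
A = e^6.9220 ≈ 1014 mi²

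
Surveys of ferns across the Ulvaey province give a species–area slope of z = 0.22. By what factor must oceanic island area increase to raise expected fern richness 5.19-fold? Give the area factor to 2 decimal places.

(A₂/A₁)^0.22 = 5.19, so A₂/A₁ = 5.19^(1/0.22) = 5.19^4.545
ln(A₂/A₁) = ln 5.19 / 0.22 = 1.6467 / 0.22 = 7.4852
A₂/A₁ = e^7.4852 ≈ 1781

1781.40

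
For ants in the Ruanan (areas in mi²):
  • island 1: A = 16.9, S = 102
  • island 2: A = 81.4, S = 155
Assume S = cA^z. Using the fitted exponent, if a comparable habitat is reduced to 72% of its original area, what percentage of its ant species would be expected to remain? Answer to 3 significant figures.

91.6%

z = ln(155/102) / ln(81.4/16.9) = 0.4185 / 1.5721 = 0.2662
S_new/S_old = (A_new/A_old)^z = 0.72^0.2662 = exp(0.2662 × -0.3285) = 0.9163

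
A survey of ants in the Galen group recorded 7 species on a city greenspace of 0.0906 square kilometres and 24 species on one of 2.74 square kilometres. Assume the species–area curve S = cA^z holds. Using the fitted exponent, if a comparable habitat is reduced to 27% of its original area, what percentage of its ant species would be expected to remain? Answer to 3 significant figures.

z = ln(24/7) / ln(2.74/0.0906) = 1.2321 / 3.4093 = 0.3614
S_new/S_old = (A_new/A_old)^z = 0.27^0.3614 = exp(0.3614 × -1.3093) = 0.623

62.3%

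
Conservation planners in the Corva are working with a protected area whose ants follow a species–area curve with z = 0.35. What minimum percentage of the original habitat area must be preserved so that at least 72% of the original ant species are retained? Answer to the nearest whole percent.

39%

Need (A_new/A_old)^0.35 = 0.72, so A_new/A_old = 0.72^(1/0.35) = 0.72^2.857
ln(A_new/A_old) = ln 0.72 / 0.35 = -0.3285 / 0.35 = -0.9386
A_new/A_old = e^-0.9386 ≈ 0.3912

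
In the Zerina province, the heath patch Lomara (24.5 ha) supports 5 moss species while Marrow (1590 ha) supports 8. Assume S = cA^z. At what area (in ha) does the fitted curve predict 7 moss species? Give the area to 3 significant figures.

486 ha

z = ln(8/5) / ln(1590/24.5) = 0.4700 / 4.1728 = 0.1126
c = 5 / 24.5^0.1126 = 5 / 1.434 = 3.487
A = (7/3.487)^(1/0.1126) ⇒ ln A = ln(2.007)/0.1126 = 6.1860
A = e^6.1860 ≈ 485.9 ha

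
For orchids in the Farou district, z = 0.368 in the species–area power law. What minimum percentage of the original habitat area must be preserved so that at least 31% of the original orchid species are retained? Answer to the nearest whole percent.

Need (A_new/A_old)^0.368 = 0.31, so A_new/A_old = 0.31^(1/0.368) = 0.31^2.717
ln(A_new/A_old) = ln 0.31 / 0.368 = -1.1712 / 0.368 = -3.1826
A_new/A_old = e^-3.1826 ≈ 0.04148

4%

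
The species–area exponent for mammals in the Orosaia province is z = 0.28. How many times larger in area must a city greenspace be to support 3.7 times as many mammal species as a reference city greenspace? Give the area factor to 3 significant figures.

(A₂/A₁)^0.28 = 3.7, so A₂/A₁ = 3.7^(1/0.28) = 3.7^3.571
ln(A₂/A₁) = ln 3.7 / 0.28 = 1.3083 / 0.28 = 4.6726
A₂/A₁ = e^4.6726 ≈ 107

107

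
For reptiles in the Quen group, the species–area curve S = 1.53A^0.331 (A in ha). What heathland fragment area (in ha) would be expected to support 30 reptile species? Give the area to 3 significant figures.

30 = 1.53 × A^0.331  ⇒  A^0.331 = 30/1.53 = 19.61
ln A = ln(19.61) / 0.331 = 2.9759 / 0.331 = 8.9907
A = e^8.9907 ≈ 8028 ha

8030 ha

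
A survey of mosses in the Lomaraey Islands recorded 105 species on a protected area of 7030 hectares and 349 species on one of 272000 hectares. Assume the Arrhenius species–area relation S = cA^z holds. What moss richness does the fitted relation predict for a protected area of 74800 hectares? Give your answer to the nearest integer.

z = ln(349/105) / ln(272000/7030) = 1.2011 / 3.6556 = 0.3286
c = 105 / 7030^0.3286 = 105 / 18.36 = 5.718
S₃ = 5.718 × 74800^0.3286 = 5.718 × 39.94 ≈ 228.4

228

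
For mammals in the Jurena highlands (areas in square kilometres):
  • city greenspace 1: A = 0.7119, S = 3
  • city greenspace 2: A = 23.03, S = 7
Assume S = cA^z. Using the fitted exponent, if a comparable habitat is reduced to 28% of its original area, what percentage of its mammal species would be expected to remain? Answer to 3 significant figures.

z = ln(7/3) / ln(23.03/0.7119) = 0.8473 / 3.4766 = 0.2437
S_new/S_old = (A_new/A_old)^z = 0.28^0.2437 = exp(0.2437 × -1.2730) = 0.7333

73.3%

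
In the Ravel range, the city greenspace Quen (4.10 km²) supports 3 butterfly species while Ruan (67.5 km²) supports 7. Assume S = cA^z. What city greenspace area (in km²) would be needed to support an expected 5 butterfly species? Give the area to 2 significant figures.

22 km²

z = ln(7/3) / ln(67.5/4.1) = 0.8473 / 2.8011 = 0.3025
c = 3 / 4.1^0.3025 = 3 / 1.532 = 1.958
A = (5/1.958)^(1/0.3025) ⇒ ln A = ln(2.554)/0.3025 = 3.0998
A = e^3.0998 ≈ 22.19 km²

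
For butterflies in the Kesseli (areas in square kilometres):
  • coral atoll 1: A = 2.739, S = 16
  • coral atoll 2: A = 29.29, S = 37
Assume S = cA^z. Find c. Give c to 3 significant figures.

z = ln(S₂/S₁) / ln(A₂/A₁) = ln(37/16) / ln(29.29/2.739) = 0.8383 / 2.3697 = 0.3538
c = S₁ / A₁^z = 16 / 2.739^0.3538 = 16 / 1.428 = 11.2

11.2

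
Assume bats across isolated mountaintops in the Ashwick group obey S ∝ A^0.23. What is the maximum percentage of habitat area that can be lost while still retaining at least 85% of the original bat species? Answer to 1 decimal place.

50.7%

Need (A_new/A_old)^0.23 = 0.85, so A_new/A_old = 0.85^(1/0.23) = 0.85^4.348
ln(A_new/A_old) = ln 0.85 / 0.23 = -0.1625 / 0.23 = -0.7066
A_new/A_old = e^-0.7066 ≈ 0.4933
Fraction that can be lost = 1 − 0.4933 = 0.5067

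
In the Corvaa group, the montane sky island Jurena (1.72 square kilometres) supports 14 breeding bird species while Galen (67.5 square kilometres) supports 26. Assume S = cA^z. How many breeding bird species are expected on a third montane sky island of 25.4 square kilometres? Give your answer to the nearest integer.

22

z = ln(26/14) / ln(67.5/1.72) = 0.6190 / 3.6698 = 0.1687
c = 14 / 1.72^0.1687 = 14 / 1.096 = 12.78
S₃ = 12.78 × 25.4^0.1687 = 12.78 × 1.726 ≈ 22.05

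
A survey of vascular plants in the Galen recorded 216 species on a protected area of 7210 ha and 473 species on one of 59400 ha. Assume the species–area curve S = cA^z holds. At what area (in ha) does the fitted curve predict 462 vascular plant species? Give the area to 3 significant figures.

z = ln(473/216) / ln(59400/7210) = 0.7838 / 2.1088 = 0.3717
c = 216 / 7210^0.3717 = 216 / 27.16 = 7.953
A = (462/7.953)^(1/0.3717) ⇒ ln A = ln(58.09)/0.3717 = 10.9287
A = e^10.9287 ≈ 55756 ha

55800 ha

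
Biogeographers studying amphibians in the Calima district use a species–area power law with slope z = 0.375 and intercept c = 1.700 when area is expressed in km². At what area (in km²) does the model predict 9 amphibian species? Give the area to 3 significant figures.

85.1 km²

9 = 1.7 × A^0.375  ⇒  A^0.375 = 9/1.7 = 5.294
ln A = ln(5.294) / 0.375 = 1.6666 / 0.375 = 4.4443
A = e^4.4443 ≈ 85.14 km²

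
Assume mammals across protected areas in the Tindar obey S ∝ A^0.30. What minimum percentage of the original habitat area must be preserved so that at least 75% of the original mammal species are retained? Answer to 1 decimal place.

38.3%

Need (A_new/A_old)^0.3 = 0.75, so A_new/A_old = 0.75^(1/0.3) = 0.75^3.333
ln(A_new/A_old) = ln 0.75 / 0.3 = -0.2877 / 0.3 = -0.9589
A_new/A_old = e^-0.9589 ≈ 0.3833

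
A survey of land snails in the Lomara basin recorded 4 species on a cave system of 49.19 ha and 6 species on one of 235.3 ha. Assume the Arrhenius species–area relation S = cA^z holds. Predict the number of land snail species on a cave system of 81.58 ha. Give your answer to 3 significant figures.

4.56

z = ln(6/4) / ln(235.3/49.19) = 0.4055 / 1.5652 = 0.2591
c = 4 / 49.19^0.2591 = 4 / 2.743 = 1.458
S₃ = 1.458 × 81.58^0.2591 = 1.458 × 3.128 ≈ 4.56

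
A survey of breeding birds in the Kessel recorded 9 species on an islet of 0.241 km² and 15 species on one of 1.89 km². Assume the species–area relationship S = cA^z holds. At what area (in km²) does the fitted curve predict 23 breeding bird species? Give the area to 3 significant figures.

10.6 km²

z = ln(15/9) / ln(1.89/0.241) = 0.5108 / 2.0595 = 0.2480
c = 9 / 0.241^0.2480 = 9 / 0.7026 = 12.81
A = (23/12.81)^(1/0.2480) ⇒ ln A = ln(1.796)/0.2480 = 2.3599
A = e^2.3599 ≈ 10.59 km²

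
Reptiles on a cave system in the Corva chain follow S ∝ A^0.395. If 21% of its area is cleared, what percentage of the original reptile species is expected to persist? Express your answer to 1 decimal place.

91.1%

S_new/S_old = (A_new/A_old)^z = 0.79^0.395
= exp(0.395 × ln 0.79) = exp(0.395 × -0.2357) = exp(-0.0931) ≈ 0.9111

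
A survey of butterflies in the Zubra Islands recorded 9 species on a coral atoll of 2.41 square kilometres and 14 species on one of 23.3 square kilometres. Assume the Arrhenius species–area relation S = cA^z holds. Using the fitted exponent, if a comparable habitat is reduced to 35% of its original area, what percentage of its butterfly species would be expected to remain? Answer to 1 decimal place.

81.5%

z = ln(14/9) / ln(23.3/2.41) = 0.4418 / 2.2688 = 0.1947
S_new/S_old = (A_new/A_old)^z = 0.35^0.1947 = exp(0.1947 × -1.0498) = 0.8151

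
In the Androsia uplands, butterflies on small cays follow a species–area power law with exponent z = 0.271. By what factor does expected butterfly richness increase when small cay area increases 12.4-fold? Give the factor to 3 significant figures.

S₂/S₁ = (A₂/A₁)^z = 12.4^0.271
ln(S₂/S₁) = 0.271 × ln 12.4 = 0.271 × 2.5177 = 0.6823
S₂/S₁ = e^0.6823 ≈ 1.978

1.98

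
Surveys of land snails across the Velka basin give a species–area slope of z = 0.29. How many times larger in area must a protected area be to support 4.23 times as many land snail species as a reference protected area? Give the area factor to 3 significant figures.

(A₂/A₁)^0.29 = 4.23, so A₂/A₁ = 4.23^(1/0.29) = 4.23^3.448
ln(A₂/A₁) = ln 4.23 / 0.29 = 1.4422 / 0.29 = 4.9731
A₂/A₁ = e^4.9731 ≈ 144.5

144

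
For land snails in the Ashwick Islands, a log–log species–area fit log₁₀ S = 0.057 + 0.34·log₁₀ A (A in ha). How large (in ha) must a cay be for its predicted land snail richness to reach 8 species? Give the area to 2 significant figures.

8 = 1.14 × A^0.34  ⇒  A^0.34 = 8/1.14 = 7.016
ln A = ln(7.016) / 0.34 = 1.9482 / 0.34 = 5.7300
A = e^5.7300 ≈ 308 ha

310 ha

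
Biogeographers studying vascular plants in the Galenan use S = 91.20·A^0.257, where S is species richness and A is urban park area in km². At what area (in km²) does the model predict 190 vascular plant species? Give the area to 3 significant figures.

17.4 km²

190 = 91.2 × A^0.257  ⇒  A^0.257 = 190/91.2 = 2.083
ln A = ln(2.083) / 0.257 = 0.7340 / 0.257 = 2.8559
A = e^2.8559 ≈ 17.39 km²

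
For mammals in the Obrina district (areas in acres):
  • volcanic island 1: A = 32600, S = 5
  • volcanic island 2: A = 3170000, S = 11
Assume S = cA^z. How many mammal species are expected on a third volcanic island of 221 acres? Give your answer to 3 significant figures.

z = ln(11/5) / ln(3170000/32600) = 0.7885 / 4.5772 = 0.1723
c = 5 / 32600^0.1723 = 5 / 5.99 = 0.8347
S₃ = 0.8347 × 221^0.1723 = 0.8347 × 2.534 ≈ 2.115

2.12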